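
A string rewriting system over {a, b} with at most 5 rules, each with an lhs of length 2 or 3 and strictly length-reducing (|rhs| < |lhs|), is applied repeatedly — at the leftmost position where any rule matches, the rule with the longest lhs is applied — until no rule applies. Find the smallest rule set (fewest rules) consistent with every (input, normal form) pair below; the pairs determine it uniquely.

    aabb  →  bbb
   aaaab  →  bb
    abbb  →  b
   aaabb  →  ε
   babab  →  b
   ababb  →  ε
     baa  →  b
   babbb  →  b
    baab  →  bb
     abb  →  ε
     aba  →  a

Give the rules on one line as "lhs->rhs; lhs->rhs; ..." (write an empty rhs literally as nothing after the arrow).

  | aabb => bbb
  | aaaab => baab => aab => bb
  | abbb => b
  | aaabb => babb => abb => ε

aa->b; ab->b; abb->; ba->a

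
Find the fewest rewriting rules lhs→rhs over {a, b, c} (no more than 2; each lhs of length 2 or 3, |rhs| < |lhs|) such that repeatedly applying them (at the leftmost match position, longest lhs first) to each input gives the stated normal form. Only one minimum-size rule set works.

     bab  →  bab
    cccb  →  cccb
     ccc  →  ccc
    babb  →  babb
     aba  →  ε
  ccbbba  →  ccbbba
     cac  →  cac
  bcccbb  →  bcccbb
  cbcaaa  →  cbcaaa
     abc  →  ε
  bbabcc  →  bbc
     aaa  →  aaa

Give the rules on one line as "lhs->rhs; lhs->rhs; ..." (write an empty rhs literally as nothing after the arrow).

aba->; abc->

  | bab
  | cccb
  | ccc
  | babb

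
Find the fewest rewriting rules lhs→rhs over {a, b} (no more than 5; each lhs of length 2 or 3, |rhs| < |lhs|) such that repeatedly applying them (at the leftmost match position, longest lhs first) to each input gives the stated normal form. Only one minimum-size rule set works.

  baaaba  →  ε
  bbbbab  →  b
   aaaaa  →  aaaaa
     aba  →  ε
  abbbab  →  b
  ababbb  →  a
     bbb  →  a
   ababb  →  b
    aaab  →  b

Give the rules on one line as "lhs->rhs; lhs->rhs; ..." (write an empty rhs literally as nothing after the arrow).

ab->b; ba->; bb->b; bbb->a

  | baaaba => aaba => aba => ba => ε
  | bbbbab => abab => bab => b
  | aaaaa
  | aba => ba => ε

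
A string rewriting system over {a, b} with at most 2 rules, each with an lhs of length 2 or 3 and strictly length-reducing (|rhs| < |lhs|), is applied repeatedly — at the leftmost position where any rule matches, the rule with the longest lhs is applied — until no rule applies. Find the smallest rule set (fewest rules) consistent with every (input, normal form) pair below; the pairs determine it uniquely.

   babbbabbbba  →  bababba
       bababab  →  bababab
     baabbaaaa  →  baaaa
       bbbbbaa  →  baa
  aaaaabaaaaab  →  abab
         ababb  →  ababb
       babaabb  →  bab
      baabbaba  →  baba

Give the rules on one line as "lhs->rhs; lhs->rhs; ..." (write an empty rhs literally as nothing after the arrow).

  | babbbabbbba => bababbbba => bababba
  | bababab
  | baabbaaaa => bbbaaaa => baaaa
  | bbbbbaa => bbbaa => baa

aab->b; bbb->b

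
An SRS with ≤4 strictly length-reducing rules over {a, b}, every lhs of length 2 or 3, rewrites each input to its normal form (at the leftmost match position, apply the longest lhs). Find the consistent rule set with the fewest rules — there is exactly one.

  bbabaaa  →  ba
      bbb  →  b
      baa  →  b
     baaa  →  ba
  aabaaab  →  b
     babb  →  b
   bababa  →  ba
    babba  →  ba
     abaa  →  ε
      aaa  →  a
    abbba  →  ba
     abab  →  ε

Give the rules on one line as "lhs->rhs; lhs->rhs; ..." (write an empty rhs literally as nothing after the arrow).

aa->; ab->; bb->b

  | bbabaaa => babaaa => baaa => ba
  | bbb => bb => b
  | baa => b
  | baaa => ba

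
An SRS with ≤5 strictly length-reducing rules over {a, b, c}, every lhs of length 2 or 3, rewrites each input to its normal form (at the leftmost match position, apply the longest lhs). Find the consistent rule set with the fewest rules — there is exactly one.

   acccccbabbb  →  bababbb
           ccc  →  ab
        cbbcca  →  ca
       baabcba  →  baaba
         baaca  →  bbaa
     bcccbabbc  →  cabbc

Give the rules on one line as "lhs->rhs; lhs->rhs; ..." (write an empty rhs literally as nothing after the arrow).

  | acccccbabbb => aabccbabbb => aacbabbb => bababbb
  | ccc => ab
  | cbbcca => bcca => ca
  | baabcba => baaba

aac->ba; bcc->c; cb->; ccc->ab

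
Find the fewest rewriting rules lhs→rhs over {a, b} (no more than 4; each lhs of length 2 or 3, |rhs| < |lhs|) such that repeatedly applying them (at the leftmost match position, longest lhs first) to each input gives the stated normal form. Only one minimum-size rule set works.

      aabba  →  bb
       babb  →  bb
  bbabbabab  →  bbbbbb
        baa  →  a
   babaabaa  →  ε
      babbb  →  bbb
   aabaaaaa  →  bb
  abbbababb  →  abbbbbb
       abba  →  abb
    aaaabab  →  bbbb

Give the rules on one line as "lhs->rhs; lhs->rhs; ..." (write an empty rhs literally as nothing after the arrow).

aa->; aaa->bb; ba->; bba->bb

  | aabba => bba => bb
  | babb => bb
  | bbabbabab => bbbbabab => bbbbbab => bbbbbb
  | baa => a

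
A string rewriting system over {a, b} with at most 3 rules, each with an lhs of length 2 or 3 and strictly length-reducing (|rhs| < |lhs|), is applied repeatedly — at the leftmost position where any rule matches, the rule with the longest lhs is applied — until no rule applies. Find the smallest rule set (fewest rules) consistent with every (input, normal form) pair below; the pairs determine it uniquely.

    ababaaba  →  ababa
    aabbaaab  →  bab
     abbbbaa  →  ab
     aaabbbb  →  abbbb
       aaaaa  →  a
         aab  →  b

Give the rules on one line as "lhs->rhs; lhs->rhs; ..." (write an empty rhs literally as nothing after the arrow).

  | ababaaba => ababba => ababa
  | aabbaaab => bbaaab => baaab => bab
  | abbbbaa => abbbaa => abbaa => abaa => ab
  | aaabbbb => abbbb

aa->; bba->ba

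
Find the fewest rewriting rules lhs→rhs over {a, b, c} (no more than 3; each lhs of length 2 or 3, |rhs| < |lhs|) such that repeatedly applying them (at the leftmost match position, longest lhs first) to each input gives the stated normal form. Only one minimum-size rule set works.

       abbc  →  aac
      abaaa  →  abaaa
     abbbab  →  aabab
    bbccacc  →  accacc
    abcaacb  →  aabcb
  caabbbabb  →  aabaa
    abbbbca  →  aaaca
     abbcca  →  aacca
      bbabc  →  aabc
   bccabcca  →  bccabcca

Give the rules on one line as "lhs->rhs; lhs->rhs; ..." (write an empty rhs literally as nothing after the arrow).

  | abbc => aac
  | abaaa
  | abbbab => aabab
  | bbccacc => accacc

bb->a; caa->bb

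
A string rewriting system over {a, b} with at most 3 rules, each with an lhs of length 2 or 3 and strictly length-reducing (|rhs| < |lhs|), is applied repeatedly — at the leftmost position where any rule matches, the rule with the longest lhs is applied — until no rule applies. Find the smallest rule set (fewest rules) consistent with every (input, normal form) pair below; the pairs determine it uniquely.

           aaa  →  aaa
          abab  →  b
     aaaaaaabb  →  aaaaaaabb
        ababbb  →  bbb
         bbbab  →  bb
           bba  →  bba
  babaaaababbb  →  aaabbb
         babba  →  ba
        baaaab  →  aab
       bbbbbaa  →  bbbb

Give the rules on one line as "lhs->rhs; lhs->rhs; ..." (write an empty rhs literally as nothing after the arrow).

aba->; baa->; bab->

  | aaa
  | abab => b
  | aaaaaaabb
  | ababbb => bbb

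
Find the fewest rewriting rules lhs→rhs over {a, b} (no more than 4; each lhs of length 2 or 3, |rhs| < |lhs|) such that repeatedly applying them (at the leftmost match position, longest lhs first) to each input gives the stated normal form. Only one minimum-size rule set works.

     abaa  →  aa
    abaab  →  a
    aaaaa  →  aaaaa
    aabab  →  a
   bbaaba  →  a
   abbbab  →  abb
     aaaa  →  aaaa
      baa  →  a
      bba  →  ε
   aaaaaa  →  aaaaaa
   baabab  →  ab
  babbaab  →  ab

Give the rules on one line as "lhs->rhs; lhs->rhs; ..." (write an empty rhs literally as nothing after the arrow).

aab->a; ba->; bba->

  | abaa => aa
  | abaab => aab => a
  | aaaaa
  | aabab => aab => a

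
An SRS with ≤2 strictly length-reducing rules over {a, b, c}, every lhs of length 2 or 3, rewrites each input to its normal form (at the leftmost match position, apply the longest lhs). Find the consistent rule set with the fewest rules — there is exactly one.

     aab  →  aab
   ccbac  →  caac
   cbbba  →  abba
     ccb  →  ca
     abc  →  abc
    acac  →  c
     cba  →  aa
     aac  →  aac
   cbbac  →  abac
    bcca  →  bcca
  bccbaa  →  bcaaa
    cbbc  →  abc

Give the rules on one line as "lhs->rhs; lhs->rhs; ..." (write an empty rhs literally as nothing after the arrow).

  | aab
  | ccbac => caac
  | cbbba => abba
  | ccb => ca

aca->; cb->a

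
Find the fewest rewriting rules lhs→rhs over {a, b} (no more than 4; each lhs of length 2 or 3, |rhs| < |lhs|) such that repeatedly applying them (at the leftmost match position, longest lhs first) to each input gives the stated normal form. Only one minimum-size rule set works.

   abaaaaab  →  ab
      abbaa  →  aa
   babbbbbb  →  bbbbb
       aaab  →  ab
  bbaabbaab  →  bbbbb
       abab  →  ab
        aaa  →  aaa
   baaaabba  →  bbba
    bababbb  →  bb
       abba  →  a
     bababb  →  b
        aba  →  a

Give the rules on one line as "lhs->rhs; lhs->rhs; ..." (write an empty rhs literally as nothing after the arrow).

aab->b; aba->a; abb->

  | abaaaaab => aaaaab => aaab => ab
  | abbaa => aa
  | babbbbbb => bbbbb
  | aaab => ab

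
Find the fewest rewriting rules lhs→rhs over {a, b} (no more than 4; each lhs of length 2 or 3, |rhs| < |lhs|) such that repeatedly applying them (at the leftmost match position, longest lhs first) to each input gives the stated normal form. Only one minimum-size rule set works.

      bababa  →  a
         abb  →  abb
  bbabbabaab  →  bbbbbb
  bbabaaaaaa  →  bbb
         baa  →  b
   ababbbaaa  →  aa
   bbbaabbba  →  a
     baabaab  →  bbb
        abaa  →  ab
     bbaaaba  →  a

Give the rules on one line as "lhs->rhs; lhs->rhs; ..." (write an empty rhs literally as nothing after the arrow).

ba->a; baa->b; bab->bb

  | bababa => bbaba => bbba => bba => ba => a
  | abb
  | bbabbabaab => bbbbabaab => bbbbbaab => bbbbbb
  | bbabaaaaaa => bbbaaaaaa => bbbaaaa => bbbaa => bbb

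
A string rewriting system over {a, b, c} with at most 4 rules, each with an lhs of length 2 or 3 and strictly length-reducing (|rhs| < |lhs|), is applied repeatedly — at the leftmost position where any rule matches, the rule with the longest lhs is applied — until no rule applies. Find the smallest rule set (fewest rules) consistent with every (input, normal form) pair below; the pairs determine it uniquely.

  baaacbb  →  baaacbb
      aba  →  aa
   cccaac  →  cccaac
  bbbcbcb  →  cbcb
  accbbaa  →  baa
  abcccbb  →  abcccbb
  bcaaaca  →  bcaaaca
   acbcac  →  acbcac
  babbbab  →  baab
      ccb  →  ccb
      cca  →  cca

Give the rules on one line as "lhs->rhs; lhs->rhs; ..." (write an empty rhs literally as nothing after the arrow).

aba->aa; acc->bb; bbb->

  | baaacbb
  | aba => aa
  | cccaac
  | bbbcbcb => cbcb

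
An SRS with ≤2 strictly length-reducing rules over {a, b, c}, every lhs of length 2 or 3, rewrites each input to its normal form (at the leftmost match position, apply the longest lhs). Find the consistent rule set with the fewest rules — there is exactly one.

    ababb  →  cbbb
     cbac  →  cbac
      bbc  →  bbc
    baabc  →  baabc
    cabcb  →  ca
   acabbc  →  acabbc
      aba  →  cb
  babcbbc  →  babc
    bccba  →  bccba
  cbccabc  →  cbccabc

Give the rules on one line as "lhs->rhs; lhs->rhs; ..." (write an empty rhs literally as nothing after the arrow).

aba->cb; bcb->

  | ababb => cbbb
  | cbac
  | bbc
  | baabc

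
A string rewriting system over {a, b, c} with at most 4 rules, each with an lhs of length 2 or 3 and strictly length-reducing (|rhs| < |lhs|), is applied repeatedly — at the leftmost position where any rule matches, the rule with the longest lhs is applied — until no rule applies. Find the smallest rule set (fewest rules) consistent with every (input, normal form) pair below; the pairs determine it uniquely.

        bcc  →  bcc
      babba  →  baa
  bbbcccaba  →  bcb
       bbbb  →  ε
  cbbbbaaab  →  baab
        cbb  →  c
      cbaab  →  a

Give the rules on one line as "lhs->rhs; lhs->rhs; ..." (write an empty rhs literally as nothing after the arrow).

  | bcc
  | babba => baa
  | bbbcccaba => bcccaba => bccbba => bcca => bcb
  | bbbb => bb => ε

bb->; ca->b; cba->ac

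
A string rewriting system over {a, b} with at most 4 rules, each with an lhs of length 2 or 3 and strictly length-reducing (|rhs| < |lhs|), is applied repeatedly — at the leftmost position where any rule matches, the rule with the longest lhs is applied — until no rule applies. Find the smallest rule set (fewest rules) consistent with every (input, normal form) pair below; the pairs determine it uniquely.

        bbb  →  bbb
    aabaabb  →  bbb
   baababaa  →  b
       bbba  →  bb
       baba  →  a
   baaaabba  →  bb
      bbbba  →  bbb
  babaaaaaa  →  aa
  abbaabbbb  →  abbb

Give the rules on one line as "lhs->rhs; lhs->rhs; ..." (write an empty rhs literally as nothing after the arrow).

  | bbb
  | aabaabb => aaabb => bbb
  | baababaa => ababaa => aaa => b
  | bbba => bb

aaa->b; ba->; bab->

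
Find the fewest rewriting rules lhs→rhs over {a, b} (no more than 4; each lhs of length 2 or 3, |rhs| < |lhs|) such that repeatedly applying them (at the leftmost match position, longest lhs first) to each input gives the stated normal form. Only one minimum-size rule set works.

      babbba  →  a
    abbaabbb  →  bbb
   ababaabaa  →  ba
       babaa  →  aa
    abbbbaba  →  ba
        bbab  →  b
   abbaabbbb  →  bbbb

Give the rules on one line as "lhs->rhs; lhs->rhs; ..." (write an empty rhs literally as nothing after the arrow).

  | babbba => bbbba => bba => a
  | abbaabbb => bbaabbb => aabbb => abbb => bbb
  | ababaabaa => babaabaa => bbaabaa => aabaa => abaa => baa => ba
  | babaa => bbaa => aa

ab->b; baa->ba; bba->a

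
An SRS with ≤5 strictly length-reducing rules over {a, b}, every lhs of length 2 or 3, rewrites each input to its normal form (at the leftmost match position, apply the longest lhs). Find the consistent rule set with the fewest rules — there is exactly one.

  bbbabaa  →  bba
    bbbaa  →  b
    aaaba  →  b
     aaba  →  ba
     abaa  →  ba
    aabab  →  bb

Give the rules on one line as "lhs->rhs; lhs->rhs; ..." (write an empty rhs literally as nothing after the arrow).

  | bbbabaa => babaa => bba
  | bbbaa => baa => b
  | aaaba => aba => b
  | aaba => ba

aa->; ab->b; aba->b; bbb->b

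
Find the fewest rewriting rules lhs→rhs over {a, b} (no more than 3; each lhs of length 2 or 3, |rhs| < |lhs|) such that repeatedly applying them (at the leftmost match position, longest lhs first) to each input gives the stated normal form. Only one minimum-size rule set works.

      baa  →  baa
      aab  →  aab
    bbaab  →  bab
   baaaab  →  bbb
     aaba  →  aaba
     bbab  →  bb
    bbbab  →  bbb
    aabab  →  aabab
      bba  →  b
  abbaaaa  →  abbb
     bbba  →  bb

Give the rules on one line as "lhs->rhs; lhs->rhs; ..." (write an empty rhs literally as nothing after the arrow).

  | baa
  | aab
  | bbaab => bab
  | baaaab => bbbab => bbb

aaa->bb; bba->b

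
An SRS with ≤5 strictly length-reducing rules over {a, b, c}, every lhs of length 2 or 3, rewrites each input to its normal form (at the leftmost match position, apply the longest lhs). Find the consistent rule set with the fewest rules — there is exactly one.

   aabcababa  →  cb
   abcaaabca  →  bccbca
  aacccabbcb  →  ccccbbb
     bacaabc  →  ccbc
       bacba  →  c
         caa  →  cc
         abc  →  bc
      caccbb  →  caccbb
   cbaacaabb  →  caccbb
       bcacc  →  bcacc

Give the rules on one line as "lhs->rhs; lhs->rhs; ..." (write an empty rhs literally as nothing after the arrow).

aa->c; ab->b; ba->; bcb->bb

  | aabcababa => cbcababa => cbcbaba => cbbaba => cbba => cb
  | abcaaabca => bcaaabca => bccabca => bccbca
  | aacccabbcb => ccccabbcb => ccccbbcb => ccccbbb
  | bacaabc => caabc => ccbc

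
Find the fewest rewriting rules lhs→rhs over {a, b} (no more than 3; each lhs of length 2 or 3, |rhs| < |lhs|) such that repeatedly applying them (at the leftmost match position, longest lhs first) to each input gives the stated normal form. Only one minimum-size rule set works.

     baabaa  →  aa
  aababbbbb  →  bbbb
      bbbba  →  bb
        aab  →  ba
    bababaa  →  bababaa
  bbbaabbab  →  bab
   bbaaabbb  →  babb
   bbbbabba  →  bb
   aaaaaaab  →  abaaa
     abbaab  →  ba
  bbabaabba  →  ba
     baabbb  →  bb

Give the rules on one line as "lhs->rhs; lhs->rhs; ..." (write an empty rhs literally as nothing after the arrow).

  | baabaa => bbaaa => aa
  | aababbbbb => baabbbbb => bbabbbb => bbbb
  | bbbba => bb
  | aab => ba

aab->ba; bba->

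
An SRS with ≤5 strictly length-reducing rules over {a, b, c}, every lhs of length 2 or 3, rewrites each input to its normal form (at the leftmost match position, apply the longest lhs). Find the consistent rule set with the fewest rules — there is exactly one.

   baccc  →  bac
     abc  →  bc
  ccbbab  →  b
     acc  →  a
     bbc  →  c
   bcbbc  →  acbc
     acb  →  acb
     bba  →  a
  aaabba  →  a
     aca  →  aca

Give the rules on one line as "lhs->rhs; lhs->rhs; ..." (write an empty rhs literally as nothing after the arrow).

  | baccc => bac
  | abc => bc
  | ccbbab => bbab => ab => b
  | acc => a

ab->b; bb->; bcb->ac; cc->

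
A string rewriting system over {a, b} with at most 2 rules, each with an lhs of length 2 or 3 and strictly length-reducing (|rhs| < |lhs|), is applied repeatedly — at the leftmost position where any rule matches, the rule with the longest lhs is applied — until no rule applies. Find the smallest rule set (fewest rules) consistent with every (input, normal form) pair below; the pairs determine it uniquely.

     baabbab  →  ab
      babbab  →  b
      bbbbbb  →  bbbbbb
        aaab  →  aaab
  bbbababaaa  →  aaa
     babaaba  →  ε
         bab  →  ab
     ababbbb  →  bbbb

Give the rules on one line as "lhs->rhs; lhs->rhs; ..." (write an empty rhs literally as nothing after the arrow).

aba->; ba->a

  | baabbab => aabbab => aabab => ab
  | babbab => abbab => abab => b
  | bbbbbb
  | aaab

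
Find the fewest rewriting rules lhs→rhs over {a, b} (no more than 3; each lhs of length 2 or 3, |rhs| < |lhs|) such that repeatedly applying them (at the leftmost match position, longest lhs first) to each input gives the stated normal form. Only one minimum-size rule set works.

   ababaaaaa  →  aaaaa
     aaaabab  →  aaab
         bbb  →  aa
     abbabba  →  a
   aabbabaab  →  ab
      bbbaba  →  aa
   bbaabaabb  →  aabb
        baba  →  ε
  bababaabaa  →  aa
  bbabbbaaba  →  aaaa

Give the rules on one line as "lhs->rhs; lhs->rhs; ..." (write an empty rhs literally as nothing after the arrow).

aba->; ba->a; bbb->aa

  | ababaaaaa => baaaaa => aaaaa
  | aaaabab => aaab
  | bbb => aa
  | abbabba => ababba => bba => ba => a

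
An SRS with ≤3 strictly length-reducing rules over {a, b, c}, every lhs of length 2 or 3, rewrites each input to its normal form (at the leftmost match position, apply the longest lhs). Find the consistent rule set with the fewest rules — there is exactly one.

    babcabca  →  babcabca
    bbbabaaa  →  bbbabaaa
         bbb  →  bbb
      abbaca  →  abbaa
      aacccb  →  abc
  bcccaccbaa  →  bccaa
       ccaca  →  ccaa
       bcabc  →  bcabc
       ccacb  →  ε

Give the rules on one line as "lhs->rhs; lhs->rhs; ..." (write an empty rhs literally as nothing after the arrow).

ac->b; aca->aa; cb->

  | babcabca
  | bbbabaaa
  | bbb
  | abbaca => abbaa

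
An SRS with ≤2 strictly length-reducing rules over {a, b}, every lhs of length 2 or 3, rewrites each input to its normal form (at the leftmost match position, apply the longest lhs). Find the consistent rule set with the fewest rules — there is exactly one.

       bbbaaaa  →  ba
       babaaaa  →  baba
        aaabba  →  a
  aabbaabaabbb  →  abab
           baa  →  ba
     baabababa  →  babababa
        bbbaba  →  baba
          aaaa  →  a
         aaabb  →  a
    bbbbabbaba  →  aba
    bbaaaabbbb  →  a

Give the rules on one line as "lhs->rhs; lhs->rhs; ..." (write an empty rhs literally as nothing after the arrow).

aa->a; bb->

  | bbbaaaa => baaaa => baaa => baa => ba
  | babaaaa => babaaa => babaa => baba
  | aaabba => aabba => abba => aa => a
  | aabbaabaabbb => abbaabaabbb => aaabaabbb => aabaabbb => abaabbb => ababbb => abab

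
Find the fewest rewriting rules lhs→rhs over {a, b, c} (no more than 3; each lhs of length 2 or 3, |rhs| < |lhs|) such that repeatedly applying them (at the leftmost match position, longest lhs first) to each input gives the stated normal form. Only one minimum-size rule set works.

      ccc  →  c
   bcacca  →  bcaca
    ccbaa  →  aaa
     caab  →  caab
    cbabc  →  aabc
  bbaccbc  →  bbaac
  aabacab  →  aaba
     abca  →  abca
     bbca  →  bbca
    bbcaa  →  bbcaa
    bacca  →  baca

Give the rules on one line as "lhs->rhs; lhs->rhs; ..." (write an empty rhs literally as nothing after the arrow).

cab->; cb->a; cc->c

  | ccc => cc => c
  | bcacca => bcaca
  | ccbaa => cbaa => aaa
  | caab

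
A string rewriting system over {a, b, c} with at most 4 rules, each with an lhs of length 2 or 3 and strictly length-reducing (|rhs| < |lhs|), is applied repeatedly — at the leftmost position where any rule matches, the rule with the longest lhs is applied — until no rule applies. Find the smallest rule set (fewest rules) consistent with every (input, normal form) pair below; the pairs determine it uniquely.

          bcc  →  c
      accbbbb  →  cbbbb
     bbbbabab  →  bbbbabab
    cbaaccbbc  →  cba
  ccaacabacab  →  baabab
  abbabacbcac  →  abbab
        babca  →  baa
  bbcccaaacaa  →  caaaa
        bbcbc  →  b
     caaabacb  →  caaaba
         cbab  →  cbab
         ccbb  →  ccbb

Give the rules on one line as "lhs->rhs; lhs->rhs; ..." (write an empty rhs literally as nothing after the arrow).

  | bcc => c
  | accbbbb => cbbbb
  | bbbbabab
  | cbaaccbbc => cbacbbc => cbabc => cba

ac->; acb->a; bc->; cca->ba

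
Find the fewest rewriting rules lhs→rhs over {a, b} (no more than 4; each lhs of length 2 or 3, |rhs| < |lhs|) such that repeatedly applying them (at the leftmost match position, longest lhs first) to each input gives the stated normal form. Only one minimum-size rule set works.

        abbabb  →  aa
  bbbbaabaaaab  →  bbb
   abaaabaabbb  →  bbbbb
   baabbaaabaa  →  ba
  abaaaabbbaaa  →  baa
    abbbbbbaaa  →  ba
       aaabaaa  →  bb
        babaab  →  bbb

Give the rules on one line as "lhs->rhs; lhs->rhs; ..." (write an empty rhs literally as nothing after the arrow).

  | abbabb => ababb => aabb => aab => aa
  | bbbbaabaaaab => bbbaabaaaab => bbaabaaaab => baabaaaab => baaaaaab => bbaaab => baaab => bbb
  | abaaabaabbb => aaaabaabbb => babaabbb => baaabbb => bbbbb
  | baabbaaabaa => baabaaabaa => baaaaabaa => bbaabaa => baabaa => baaaa => bba => ba

aaa->b; ab->a; bba->ba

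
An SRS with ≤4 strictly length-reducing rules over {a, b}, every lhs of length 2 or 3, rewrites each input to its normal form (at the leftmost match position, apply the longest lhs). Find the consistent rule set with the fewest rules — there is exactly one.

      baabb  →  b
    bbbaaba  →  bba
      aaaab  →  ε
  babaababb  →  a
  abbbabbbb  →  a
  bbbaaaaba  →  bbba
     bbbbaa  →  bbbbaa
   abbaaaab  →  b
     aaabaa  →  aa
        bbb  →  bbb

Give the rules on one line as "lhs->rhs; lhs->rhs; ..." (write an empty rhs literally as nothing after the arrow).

aaa->ba; aab->ab; ab->a; bab->

  | baabb => babb => b
  | bbbaaba => bbbaba => bba
  | aaaab => baab => bab => ε
  | babaababb => aababb => ababb => aabb => abb => ab => a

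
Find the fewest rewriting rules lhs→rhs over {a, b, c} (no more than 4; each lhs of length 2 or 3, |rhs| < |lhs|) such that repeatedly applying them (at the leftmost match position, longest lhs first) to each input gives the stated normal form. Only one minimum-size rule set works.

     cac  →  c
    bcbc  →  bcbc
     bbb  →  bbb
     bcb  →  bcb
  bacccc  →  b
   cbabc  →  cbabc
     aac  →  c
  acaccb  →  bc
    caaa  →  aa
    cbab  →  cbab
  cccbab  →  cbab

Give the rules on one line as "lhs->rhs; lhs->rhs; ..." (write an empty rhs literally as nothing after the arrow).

  | cac => c
  | bcbc
  | bbb
  | bcb

ac->c; ca->; cc->; ccb->bc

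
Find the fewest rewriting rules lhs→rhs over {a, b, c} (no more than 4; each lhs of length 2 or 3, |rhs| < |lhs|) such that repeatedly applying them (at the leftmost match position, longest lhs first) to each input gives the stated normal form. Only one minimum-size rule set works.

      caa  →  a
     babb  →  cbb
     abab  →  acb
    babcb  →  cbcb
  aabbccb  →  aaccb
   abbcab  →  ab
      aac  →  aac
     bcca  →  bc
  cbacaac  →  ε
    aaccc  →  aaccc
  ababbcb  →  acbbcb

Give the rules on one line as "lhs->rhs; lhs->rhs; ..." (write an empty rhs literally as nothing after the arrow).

  | caa => a
  | babb => cbb
  | abab => acb
  | babcb => cbcb

abb->a; ba->c; ca->; cac->a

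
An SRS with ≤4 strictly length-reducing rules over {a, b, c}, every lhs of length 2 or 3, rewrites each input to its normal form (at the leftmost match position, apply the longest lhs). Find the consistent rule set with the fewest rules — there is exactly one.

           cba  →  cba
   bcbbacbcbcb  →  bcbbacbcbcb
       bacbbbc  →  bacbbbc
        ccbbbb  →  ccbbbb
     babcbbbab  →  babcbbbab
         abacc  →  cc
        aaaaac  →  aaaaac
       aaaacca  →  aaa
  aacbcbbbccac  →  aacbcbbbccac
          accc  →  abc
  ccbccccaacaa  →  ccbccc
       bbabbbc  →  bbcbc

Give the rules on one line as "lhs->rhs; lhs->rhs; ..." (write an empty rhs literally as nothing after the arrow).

  | cba
  | bcbbacbcbcb
  | bacbbbc
  | ccbbbb

aba->; abb->c; acc->ab; caa->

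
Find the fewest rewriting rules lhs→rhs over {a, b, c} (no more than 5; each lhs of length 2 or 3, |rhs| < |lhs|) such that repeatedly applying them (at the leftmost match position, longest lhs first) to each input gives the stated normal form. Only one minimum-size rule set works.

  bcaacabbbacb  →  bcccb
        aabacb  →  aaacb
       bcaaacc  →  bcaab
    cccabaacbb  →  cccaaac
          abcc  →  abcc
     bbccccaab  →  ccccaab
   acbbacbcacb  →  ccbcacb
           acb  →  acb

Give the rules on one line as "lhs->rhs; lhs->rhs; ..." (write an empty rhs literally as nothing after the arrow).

  | bcaacabbbacb => bcacbbbacb => bcacbacb => bcacacb => bcccb
  | aabacb => aaacb
  | bcaaacc => bcaab
  | cccabaacbb => cccaaacbb => cccaaac

aca->c; acc->b; ba->a; bb->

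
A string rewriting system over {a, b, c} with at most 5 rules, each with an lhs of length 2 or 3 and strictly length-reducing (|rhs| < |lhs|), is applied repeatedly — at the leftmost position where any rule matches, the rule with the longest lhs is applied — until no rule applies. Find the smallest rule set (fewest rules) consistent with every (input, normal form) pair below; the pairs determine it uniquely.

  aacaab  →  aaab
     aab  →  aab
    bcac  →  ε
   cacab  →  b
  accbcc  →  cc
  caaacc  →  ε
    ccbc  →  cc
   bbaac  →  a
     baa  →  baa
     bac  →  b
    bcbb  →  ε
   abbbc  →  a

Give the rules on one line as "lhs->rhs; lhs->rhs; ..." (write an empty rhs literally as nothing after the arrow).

  | aacaab => aaab
  | aab
  | bcac => ac => ε
  | cacab => cab => b

ac->; bb->; bc->; ca->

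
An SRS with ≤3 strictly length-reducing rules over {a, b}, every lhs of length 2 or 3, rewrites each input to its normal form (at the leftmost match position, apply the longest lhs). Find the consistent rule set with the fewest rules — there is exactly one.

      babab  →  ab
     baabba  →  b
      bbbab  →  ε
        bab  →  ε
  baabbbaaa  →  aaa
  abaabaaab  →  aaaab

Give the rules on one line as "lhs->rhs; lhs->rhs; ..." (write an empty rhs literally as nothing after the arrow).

  | babab => bbab => ab
  | baabba => babba => bbba => ba => b
  | bbbab => bab => bb => ε
  | bab => bb => ε

ba->b; bb->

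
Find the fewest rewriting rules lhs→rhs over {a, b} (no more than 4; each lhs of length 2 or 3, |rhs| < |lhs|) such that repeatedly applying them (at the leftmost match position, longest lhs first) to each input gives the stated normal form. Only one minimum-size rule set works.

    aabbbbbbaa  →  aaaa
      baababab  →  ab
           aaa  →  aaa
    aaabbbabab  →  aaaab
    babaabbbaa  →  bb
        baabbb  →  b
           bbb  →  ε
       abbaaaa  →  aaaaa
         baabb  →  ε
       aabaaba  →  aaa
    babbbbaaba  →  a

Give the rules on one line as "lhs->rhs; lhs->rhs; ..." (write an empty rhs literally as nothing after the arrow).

  | aabbbbbbaa => aabbbbaa => aabbaa => aaaa
  | baababab => bababab => bbabab => bbbab => ab
  | aaa
  | aaabbbabab => aaababab => aaabbab => aaaab

abb->a; ba->b; bbb->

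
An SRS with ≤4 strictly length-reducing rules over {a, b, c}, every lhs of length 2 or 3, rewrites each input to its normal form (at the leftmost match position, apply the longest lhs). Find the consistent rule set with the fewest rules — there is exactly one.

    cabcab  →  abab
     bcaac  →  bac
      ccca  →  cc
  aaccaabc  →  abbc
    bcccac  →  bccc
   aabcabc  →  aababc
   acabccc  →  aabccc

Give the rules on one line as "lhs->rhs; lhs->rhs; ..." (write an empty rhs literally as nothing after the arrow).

aaa->ab; ca->; cab->ab

  | cabcab => abcab => abab
  | bcaac => bac
  | ccca => cc
  | aaccaabc => aacabc => aaabc => abbc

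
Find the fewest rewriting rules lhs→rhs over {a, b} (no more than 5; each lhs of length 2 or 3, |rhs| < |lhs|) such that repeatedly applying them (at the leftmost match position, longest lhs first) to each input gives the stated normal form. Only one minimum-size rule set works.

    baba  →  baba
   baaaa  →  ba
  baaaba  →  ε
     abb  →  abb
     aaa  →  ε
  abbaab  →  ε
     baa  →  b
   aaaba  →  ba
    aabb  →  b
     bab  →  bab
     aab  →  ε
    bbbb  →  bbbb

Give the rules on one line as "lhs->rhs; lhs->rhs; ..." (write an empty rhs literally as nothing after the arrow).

aa->; aaa->; aab->; bba->

  | baba
  | baaaa => ba
  | baaaba => bba => ε
  | abb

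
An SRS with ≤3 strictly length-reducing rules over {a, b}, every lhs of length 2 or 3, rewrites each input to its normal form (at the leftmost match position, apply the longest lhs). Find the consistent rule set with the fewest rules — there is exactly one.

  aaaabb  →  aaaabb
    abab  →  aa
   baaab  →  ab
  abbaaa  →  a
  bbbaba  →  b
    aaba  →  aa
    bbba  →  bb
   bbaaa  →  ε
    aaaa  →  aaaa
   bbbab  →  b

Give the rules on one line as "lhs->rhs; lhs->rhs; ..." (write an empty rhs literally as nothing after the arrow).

  | aaaabb
  | abab => aa
  | baaab => ab
  | abbaaa => aba => a

ba->; baa->; bab->a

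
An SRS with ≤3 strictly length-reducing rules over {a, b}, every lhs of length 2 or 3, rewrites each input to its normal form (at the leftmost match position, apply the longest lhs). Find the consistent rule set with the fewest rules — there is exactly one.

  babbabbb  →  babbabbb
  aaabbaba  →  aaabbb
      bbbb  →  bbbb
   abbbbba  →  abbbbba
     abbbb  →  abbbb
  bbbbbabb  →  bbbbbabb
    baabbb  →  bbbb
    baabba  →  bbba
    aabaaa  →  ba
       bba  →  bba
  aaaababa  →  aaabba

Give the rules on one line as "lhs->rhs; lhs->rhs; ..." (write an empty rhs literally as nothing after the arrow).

  | babbabbb
  | aaabbaba => aaabbb
  | bbbb
  | abbbbba

aba->b; baa->b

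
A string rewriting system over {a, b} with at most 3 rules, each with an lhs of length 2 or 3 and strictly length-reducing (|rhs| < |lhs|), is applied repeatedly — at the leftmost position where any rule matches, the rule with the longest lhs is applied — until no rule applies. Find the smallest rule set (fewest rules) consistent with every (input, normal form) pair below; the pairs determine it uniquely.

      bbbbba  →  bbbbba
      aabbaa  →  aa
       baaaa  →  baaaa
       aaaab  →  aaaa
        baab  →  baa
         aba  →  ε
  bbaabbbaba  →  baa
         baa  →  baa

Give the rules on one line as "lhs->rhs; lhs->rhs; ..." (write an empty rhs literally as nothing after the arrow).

ab->a; aba->; bab->a

  | bbbbba
  | aabbaa => aabaa => aa
  | baaaa
  | aaaab => aaaa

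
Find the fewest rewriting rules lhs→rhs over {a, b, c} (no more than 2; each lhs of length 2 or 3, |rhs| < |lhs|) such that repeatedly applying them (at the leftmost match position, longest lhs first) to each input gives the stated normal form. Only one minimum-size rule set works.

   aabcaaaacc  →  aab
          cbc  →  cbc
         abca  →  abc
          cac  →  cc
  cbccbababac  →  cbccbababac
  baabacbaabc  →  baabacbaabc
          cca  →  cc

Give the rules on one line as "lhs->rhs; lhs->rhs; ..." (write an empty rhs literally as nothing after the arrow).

ca->c; ccc->

  | aabcaaaacc => aabcaaacc => aabcaacc => aabcacc => aabccc => aab
  | cbc
  | abca => abc
  | cac => cc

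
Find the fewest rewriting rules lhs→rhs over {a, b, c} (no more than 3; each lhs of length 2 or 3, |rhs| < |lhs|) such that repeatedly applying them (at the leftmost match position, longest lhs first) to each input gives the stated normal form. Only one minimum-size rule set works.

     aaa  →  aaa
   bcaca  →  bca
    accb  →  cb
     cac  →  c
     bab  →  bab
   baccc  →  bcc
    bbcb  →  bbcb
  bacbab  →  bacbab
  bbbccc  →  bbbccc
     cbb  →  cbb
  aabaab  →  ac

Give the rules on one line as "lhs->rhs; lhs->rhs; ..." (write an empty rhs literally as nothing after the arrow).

aab->ac; acc->c; cac->c

  | aaa
  | bcaca => bca
  | accb => cb
  | cac => c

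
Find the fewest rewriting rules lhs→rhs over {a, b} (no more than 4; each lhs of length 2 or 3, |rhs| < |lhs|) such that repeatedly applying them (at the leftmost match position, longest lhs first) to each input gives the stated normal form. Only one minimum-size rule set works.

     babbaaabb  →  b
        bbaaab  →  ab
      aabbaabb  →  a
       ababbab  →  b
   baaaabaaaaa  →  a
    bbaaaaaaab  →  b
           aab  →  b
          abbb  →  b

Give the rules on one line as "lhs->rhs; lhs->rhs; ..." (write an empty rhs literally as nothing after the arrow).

aa->b; aab->b; ba->; bb->a

  | babbaaabb => bbaaabb => aaaabb => baabb => abb => aa => b
  | bbaaab => aaaab => baab => ab
  | aabbaabb => bbaabb => aaabb => babb => bb => a
  | ababbab => abbab => aaab => bab => b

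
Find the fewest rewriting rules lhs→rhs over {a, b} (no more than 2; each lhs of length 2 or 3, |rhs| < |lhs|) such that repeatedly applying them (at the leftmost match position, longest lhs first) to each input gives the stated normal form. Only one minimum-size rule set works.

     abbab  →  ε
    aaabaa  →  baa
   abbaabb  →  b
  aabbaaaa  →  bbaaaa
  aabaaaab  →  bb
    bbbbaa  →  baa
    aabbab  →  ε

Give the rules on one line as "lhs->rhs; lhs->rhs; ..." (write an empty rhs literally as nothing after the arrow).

  | abbab => bbab => bbb => ε
  | aaabaa => aabaa => abaa => baa
  | abbaabb => bbaabb => bbabb => bbbb => b
  | aabbaaaa => abbaaaa => bbaaaa

ab->b; bbb->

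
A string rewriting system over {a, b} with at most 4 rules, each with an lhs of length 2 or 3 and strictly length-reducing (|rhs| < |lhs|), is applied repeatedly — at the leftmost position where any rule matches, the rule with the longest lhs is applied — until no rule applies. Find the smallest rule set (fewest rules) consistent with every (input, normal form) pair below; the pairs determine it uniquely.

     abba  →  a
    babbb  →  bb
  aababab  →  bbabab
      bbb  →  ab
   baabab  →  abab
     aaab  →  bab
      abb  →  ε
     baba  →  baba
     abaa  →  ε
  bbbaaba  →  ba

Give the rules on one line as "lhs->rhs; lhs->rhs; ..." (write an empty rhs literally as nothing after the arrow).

  | abba => a
  | babbb => bb
  | aababab => bbabab
  | bbb => ab

aa->b; abb->; bbb->ab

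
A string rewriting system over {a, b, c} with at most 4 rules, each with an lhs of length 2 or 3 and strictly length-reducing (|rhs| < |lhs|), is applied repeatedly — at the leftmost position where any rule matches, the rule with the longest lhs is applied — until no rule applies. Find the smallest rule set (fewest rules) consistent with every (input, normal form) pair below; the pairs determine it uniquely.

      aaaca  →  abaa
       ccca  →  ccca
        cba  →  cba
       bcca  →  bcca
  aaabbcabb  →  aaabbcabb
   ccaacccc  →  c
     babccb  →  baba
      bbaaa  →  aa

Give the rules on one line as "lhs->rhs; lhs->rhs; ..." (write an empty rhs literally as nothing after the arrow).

  | aaaca => abaa
  | ccca
  | cba
  | bcca

aac->ba; bac->; bba->; ccb->a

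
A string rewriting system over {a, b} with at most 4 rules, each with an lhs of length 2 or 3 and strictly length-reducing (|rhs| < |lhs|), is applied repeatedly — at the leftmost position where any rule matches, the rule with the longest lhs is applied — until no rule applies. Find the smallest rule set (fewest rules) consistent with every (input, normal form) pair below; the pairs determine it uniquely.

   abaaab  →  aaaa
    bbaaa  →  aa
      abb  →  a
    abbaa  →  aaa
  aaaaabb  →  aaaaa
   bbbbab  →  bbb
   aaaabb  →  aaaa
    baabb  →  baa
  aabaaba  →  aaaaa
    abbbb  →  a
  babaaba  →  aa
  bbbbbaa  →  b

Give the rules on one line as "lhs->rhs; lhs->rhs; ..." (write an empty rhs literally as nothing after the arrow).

ab->a; bab->bb; bba->

  | abaaab => aaaab => aaaa
  | bbaaa => aa
  | abb => ab => a
  | abbaa => abaa => aaa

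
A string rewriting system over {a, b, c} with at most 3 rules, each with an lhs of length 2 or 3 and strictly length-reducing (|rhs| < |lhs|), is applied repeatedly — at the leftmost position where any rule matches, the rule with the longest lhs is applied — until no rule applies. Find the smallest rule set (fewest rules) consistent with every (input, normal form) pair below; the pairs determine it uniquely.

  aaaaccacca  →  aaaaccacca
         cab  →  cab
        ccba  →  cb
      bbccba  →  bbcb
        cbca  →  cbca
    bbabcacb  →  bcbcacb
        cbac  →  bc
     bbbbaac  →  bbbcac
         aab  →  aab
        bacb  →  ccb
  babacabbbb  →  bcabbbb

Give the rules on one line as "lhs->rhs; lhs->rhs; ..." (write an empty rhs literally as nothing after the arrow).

  | aaaaccacca
  | cab
  | ccba => cb
  | bbccba => bbcb

ba->c; cba->b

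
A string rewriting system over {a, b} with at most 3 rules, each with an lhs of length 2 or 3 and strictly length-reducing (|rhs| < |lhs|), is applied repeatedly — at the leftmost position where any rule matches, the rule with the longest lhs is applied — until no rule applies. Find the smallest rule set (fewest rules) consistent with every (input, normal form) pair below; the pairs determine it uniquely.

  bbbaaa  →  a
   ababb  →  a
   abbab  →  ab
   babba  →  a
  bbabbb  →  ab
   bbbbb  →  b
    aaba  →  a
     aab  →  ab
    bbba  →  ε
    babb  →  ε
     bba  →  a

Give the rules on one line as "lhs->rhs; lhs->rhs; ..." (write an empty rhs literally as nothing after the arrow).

  | bbbaaa => baaa => aa => a
  | ababb => abb => a
  | abbab => aab => ab
  | babba => bba => a

aa->a; ba->; bb->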